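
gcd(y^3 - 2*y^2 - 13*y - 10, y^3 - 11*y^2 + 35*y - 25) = y - 5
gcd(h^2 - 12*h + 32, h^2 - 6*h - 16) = h - 8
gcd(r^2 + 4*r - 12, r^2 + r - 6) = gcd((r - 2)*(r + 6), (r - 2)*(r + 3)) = r - 2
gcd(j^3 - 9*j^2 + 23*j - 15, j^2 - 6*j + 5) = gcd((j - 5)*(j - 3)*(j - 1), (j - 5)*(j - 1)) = j^2 - 6*j + 5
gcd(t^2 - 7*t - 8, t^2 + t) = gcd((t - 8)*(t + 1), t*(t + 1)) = t + 1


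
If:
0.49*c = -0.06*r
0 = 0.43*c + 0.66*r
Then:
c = 0.00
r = 0.00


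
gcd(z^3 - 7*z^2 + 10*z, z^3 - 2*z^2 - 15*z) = z^2 - 5*z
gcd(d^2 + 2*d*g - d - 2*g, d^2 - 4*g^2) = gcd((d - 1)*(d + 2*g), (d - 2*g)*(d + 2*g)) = d + 2*g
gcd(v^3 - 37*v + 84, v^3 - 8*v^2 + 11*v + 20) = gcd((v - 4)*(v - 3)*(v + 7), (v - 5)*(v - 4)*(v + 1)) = v - 4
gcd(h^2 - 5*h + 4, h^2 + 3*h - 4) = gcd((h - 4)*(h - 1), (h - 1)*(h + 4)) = h - 1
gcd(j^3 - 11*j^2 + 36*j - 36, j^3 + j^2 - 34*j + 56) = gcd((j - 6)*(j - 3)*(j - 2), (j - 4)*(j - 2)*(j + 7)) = j - 2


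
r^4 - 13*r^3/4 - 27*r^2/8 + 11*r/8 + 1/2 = (r - 4)*(r - 1/2)*(r + 1/4)*(r + 1)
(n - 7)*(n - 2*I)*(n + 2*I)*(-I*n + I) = -I*n^4 + 8*I*n^3 - 11*I*n^2 + 32*I*n - 28*I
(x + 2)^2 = x^2 + 4*x + 4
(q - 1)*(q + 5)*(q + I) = q^3 + 4*q^2 + I*q^2 - 5*q + 4*I*q - 5*I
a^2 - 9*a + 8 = (a - 8)*(a - 1)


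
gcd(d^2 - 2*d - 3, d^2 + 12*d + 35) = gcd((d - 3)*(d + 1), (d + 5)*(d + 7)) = 1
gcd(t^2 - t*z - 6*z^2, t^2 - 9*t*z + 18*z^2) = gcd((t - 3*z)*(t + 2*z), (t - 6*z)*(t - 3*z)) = -t + 3*z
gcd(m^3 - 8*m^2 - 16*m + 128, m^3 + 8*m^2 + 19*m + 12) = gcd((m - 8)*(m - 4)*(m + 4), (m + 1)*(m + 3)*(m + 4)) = m + 4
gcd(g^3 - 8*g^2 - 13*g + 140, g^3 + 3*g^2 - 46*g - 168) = g^2 - 3*g - 28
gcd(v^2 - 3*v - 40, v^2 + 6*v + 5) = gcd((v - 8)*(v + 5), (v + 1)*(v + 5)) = v + 5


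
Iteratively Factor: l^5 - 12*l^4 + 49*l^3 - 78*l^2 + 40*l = (l - 4)*(l^4 - 8*l^3 + 17*l^2 - 10*l) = (l - 5)*(l - 4)*(l^3 - 3*l^2 + 2*l) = (l - 5)*(l - 4)*(l - 2)*(l^2 - l) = l*(l - 5)*(l - 4)*(l - 2)*(l - 1)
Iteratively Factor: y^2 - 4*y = (y - 4)*(y)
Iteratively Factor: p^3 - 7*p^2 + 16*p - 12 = (p - 2)*(p^2 - 5*p + 6) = (p - 2)^2*(p - 3)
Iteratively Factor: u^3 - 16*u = (u)*(u^2 - 16) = u*(u + 4)*(u - 4)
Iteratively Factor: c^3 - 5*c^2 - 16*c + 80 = (c - 5)*(c^2 - 16) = (c - 5)*(c + 4)*(c - 4)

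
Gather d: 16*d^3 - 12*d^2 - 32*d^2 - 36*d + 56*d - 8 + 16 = 16*d^3 - 44*d^2 + 20*d + 8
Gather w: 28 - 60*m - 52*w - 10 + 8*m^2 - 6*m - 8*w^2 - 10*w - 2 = 8*m^2 - 66*m - 8*w^2 - 62*w + 16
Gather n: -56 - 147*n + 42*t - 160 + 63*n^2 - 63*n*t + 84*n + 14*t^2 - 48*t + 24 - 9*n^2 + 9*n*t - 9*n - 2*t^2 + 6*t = 54*n^2 + n*(-54*t - 72) + 12*t^2 - 192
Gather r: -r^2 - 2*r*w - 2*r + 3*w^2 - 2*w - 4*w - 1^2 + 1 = -r^2 + r*(-2*w - 2) + 3*w^2 - 6*w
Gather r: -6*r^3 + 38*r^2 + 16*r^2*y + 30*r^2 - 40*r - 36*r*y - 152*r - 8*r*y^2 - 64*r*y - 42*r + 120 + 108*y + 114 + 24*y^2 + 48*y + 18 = -6*r^3 + r^2*(16*y + 68) + r*(-8*y^2 - 100*y - 234) + 24*y^2 + 156*y + 252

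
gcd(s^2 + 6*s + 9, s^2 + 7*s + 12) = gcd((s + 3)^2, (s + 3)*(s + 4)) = s + 3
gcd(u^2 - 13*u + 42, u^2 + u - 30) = 1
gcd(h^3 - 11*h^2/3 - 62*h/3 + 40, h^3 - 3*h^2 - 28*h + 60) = h - 6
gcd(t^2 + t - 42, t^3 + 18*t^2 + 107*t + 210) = t + 7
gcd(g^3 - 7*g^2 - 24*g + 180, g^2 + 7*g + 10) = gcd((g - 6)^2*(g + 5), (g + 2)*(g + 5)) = g + 5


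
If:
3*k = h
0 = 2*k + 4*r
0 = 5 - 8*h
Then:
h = 5/8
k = 5/24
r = -5/48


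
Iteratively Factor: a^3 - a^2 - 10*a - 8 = (a + 2)*(a^2 - 3*a - 4) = (a - 4)*(a + 2)*(a + 1)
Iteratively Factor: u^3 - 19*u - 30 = (u + 2)*(u^2 - 2*u - 15) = (u - 5)*(u + 2)*(u + 3)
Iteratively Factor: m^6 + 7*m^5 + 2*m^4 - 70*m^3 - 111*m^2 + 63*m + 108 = (m - 3)*(m^5 + 10*m^4 + 32*m^3 + 26*m^2 - 33*m - 36) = (m - 3)*(m + 3)*(m^4 + 7*m^3 + 11*m^2 - 7*m - 12) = (m - 3)*(m + 1)*(m + 3)*(m^3 + 6*m^2 + 5*m - 12) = (m - 3)*(m + 1)*(m + 3)*(m + 4)*(m^2 + 2*m - 3) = (m - 3)*(m + 1)*(m + 3)^2*(m + 4)*(m - 1)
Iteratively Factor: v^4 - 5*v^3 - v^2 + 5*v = (v + 1)*(v^3 - 6*v^2 + 5*v) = v*(v + 1)*(v^2 - 6*v + 5) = v*(v - 5)*(v + 1)*(v - 1)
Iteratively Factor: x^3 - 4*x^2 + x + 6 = (x + 1)*(x^2 - 5*x + 6) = (x - 3)*(x + 1)*(x - 2)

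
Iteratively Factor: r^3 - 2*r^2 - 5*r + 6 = (r + 2)*(r^2 - 4*r + 3) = (r - 1)*(r + 2)*(r - 3)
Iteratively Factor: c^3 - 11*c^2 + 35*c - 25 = (c - 5)*(c^2 - 6*c + 5) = (c - 5)^2*(c - 1)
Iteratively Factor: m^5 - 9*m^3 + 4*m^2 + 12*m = (m - 2)*(m^4 + 2*m^3 - 5*m^2 - 6*m) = (m - 2)*(m + 1)*(m^3 + m^2 - 6*m) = m*(m - 2)*(m + 1)*(m^2 + m - 6) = m*(m - 2)^2*(m + 1)*(m + 3)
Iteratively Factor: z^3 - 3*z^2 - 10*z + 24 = (z + 3)*(z^2 - 6*z + 8) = (z - 4)*(z + 3)*(z - 2)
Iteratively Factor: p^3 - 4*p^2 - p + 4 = (p + 1)*(p^2 - 5*p + 4) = (p - 4)*(p + 1)*(p - 1)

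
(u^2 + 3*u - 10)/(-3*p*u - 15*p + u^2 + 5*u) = (2 - u)/(3*p - u)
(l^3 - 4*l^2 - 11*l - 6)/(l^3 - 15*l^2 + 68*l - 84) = (l^2 + 2*l + 1)/(l^2 - 9*l + 14)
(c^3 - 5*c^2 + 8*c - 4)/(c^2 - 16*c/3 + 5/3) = 3*(c^3 - 5*c^2 + 8*c - 4)/(3*c^2 - 16*c + 5)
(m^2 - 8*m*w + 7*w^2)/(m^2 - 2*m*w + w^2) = (-m + 7*w)/(-m + w)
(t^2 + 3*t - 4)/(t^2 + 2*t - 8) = (t - 1)/(t - 2)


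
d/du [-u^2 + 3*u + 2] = 3 - 2*u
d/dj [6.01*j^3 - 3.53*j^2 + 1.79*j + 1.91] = 18.03*j^2 - 7.06*j + 1.79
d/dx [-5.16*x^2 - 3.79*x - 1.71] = -10.32*x - 3.79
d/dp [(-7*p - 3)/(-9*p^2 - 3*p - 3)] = (-21*p^2 - 18*p + 4)/(3*(9*p^4 + 6*p^3 + 7*p^2 + 2*p + 1))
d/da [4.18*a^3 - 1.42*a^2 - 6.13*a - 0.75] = 12.54*a^2 - 2.84*a - 6.13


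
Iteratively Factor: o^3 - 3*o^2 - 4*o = (o)*(o^2 - 3*o - 4) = o*(o - 4)*(o + 1)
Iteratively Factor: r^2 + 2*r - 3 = (r - 1)*(r + 3)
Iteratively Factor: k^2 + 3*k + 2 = (k + 2)*(k + 1)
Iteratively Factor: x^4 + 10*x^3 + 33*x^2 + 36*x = (x + 4)*(x^3 + 6*x^2 + 9*x) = (x + 3)*(x + 4)*(x^2 + 3*x) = x*(x + 3)*(x + 4)*(x + 3)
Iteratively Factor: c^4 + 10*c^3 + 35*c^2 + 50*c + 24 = (c + 4)*(c^3 + 6*c^2 + 11*c + 6) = (c + 1)*(c + 4)*(c^2 + 5*c + 6) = (c + 1)*(c + 2)*(c + 4)*(c + 3)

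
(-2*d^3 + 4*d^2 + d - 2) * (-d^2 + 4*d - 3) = 2*d^5 - 12*d^4 + 21*d^3 - 6*d^2 - 11*d + 6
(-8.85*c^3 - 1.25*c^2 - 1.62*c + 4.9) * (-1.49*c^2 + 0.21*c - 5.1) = 13.1865*c^5 + 0.00400000000000023*c^4 + 47.2863*c^3 - 1.2662*c^2 + 9.291*c - 24.99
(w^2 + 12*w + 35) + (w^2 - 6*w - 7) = 2*w^2 + 6*w + 28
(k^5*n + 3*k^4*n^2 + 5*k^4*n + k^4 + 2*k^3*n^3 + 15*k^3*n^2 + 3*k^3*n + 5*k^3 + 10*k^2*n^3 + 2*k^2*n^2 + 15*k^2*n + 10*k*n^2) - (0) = k^5*n + 3*k^4*n^2 + 5*k^4*n + k^4 + 2*k^3*n^3 + 15*k^3*n^2 + 3*k^3*n + 5*k^3 + 10*k^2*n^3 + 2*k^2*n^2 + 15*k^2*n + 10*k*n^2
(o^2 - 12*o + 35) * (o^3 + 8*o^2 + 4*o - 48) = o^5 - 4*o^4 - 57*o^3 + 184*o^2 + 716*o - 1680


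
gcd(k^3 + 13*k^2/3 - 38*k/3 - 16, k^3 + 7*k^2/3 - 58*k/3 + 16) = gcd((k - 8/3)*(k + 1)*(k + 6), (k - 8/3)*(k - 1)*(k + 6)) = k^2 + 10*k/3 - 16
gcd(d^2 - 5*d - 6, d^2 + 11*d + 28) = 1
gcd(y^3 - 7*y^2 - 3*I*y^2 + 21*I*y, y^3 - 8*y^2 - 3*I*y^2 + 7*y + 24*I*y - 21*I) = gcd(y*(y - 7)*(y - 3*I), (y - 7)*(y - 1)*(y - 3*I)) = y^2 + y*(-7 - 3*I) + 21*I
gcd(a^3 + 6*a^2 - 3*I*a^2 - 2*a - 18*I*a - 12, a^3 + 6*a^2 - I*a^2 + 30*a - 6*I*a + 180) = a + 6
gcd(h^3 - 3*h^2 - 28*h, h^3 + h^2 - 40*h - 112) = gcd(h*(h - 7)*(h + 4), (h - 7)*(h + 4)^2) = h^2 - 3*h - 28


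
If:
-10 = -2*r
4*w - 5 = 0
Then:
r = 5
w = 5/4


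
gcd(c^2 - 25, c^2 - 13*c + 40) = c - 5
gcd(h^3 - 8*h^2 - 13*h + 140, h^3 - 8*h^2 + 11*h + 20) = h - 5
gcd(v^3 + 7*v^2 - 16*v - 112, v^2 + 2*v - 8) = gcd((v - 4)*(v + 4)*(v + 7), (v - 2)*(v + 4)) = v + 4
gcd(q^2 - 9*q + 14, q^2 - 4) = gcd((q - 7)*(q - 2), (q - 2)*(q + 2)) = q - 2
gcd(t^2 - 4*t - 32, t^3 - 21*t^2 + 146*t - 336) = t - 8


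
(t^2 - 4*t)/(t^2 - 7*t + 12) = t/(t - 3)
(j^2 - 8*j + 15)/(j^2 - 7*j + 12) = (j - 5)/(j - 4)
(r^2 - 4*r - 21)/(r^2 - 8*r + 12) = (r^2 - 4*r - 21)/(r^2 - 8*r + 12)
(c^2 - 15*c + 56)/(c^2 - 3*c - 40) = (c - 7)/(c + 5)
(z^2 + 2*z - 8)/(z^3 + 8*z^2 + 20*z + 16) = (z - 2)/(z^2 + 4*z + 4)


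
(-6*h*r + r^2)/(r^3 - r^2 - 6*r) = (6*h - r)/(-r^2 + r + 6)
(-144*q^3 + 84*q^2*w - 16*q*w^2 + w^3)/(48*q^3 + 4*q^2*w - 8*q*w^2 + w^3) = (-6*q + w)/(2*q + w)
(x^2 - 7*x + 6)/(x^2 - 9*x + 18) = (x - 1)/(x - 3)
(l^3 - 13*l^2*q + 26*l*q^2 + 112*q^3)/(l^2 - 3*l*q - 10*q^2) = (-l^2 + 15*l*q - 56*q^2)/(-l + 5*q)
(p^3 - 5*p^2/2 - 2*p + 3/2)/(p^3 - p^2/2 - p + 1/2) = (p - 3)/(p - 1)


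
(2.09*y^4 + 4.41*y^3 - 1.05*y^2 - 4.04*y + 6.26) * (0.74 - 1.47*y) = -3.0723*y^5 - 4.9361*y^4 + 4.8069*y^3 + 5.1618*y^2 - 12.1918*y + 4.6324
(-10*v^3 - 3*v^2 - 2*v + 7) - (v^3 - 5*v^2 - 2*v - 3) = -11*v^3 + 2*v^2 + 10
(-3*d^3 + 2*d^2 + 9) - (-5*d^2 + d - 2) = -3*d^3 + 7*d^2 - d + 11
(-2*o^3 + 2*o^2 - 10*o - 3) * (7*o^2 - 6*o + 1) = -14*o^5 + 26*o^4 - 84*o^3 + 41*o^2 + 8*o - 3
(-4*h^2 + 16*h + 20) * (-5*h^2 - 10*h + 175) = 20*h^4 - 40*h^3 - 960*h^2 + 2600*h + 3500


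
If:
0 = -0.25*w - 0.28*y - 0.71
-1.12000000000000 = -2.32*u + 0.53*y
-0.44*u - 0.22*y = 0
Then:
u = 0.33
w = -2.10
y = -0.66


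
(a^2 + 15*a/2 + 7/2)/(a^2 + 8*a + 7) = (a + 1/2)/(a + 1)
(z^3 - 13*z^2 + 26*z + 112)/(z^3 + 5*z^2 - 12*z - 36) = (z^2 - 15*z + 56)/(z^2 + 3*z - 18)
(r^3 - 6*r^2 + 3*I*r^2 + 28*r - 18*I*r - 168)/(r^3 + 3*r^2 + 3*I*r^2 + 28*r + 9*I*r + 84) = (r - 6)/(r + 3)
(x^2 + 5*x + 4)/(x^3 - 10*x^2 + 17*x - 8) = (x^2 + 5*x + 4)/(x^3 - 10*x^2 + 17*x - 8)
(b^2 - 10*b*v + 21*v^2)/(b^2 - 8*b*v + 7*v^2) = (-b + 3*v)/(-b + v)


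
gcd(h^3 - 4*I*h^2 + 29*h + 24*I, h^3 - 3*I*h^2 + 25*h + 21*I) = h^2 + 4*I*h - 3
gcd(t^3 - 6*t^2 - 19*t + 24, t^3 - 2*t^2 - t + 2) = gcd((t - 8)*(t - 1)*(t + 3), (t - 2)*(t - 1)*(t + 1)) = t - 1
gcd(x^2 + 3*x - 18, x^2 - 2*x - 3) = x - 3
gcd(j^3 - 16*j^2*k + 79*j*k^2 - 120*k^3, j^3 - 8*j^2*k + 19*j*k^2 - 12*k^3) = j - 3*k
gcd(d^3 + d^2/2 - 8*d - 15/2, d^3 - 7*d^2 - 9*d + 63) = d - 3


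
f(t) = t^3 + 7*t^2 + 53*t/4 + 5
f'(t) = 3*t^2 + 14*t + 53/4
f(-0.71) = -1.24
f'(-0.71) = 4.82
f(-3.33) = 1.57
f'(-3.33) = -0.10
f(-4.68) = -6.20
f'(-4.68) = 13.44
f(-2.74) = 0.68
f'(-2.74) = -2.59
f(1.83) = 58.82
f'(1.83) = 48.92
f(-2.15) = -1.07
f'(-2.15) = -2.98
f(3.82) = 213.50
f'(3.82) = 110.51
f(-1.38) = -2.58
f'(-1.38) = -0.36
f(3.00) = 134.75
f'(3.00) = 82.25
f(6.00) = 552.50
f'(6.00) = 205.25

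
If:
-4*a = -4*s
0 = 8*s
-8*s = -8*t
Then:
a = 0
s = 0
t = 0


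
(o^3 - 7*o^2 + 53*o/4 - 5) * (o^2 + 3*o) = o^5 - 4*o^4 - 31*o^3/4 + 139*o^2/4 - 15*o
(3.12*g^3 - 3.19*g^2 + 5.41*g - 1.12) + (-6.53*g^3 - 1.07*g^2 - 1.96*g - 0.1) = -3.41*g^3 - 4.26*g^2 + 3.45*g - 1.22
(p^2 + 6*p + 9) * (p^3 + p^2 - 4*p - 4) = p^5 + 7*p^4 + 11*p^3 - 19*p^2 - 60*p - 36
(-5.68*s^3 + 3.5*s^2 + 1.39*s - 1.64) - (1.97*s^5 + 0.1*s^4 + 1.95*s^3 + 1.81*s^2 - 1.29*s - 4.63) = -1.97*s^5 - 0.1*s^4 - 7.63*s^3 + 1.69*s^2 + 2.68*s + 2.99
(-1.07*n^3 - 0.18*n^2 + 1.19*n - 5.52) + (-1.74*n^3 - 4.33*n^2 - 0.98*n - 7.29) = -2.81*n^3 - 4.51*n^2 + 0.21*n - 12.81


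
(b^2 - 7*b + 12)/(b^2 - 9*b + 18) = (b - 4)/(b - 6)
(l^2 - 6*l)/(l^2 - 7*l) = (l - 6)/(l - 7)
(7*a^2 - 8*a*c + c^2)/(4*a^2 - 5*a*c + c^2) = (7*a - c)/(4*a - c)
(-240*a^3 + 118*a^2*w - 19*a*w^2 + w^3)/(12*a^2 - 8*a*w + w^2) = (40*a^2 - 13*a*w + w^2)/(-2*a + w)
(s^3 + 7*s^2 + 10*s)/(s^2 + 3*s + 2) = s*(s + 5)/(s + 1)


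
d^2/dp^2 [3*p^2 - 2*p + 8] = 6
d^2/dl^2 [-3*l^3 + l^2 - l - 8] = 2 - 18*l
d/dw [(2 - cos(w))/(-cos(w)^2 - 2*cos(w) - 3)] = (cos(w)^2 - 4*cos(w) - 7)*sin(w)/(cos(w)^2 + 2*cos(w) + 3)^2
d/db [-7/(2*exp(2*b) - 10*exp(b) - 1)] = (28*exp(b) - 70)*exp(b)/(-2*exp(2*b) + 10*exp(b) + 1)^2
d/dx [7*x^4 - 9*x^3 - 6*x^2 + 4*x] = 28*x^3 - 27*x^2 - 12*x + 4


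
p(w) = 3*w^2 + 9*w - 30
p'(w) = 6*w + 9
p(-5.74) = 17.18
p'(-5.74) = -25.44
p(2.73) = 16.93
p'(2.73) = 25.38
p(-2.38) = -34.43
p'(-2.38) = -5.28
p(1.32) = -12.89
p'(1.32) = 16.92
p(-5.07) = 1.48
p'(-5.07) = -21.42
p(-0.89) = -35.63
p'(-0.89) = 3.66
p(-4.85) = -3.08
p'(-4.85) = -20.10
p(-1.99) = -36.03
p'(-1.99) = -2.94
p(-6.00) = 24.00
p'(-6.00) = -27.00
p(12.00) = 510.00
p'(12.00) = 81.00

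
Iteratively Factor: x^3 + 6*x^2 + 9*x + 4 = (x + 1)*(x^2 + 5*x + 4) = (x + 1)*(x + 4)*(x + 1)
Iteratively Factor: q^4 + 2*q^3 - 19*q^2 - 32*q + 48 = (q + 3)*(q^3 - q^2 - 16*q + 16) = (q + 3)*(q + 4)*(q^2 - 5*q + 4) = (q - 4)*(q + 3)*(q + 4)*(q - 1)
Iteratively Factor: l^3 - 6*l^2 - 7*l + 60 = (l - 5)*(l^2 - l - 12) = (l - 5)*(l + 3)*(l - 4)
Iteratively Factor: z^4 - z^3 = (z)*(z^3 - z^2) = z*(z - 1)*(z^2) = z^2*(z - 1)*(z)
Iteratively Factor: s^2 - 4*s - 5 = (s + 1)*(s - 5)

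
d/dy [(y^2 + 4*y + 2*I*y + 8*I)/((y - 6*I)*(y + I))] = (y^2*(-4 - 7*I) + y*(12 - 16*I) - 16 + 12*I)/(y^4 - 10*I*y^3 - 13*y^2 - 60*I*y + 36)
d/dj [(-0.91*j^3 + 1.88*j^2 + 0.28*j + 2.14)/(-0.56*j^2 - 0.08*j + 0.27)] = (0.5096*j^4 + 0.1456*j^3 - 0.7307*j^2 + 3.412*j + 0.2468)/(0.3136*j^4 + 0.0896*j^3 - 0.296*j^2 - 0.0432*j + 0.0729)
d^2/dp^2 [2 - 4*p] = 0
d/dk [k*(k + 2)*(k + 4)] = 3*k^2 + 12*k + 8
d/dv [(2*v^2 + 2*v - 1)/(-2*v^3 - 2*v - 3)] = 2*(2*v^4 + 4*v^3 - 5*v^2 - 6*v - 4)/(4*v^6 + 8*v^4 + 12*v^3 + 4*v^2 + 12*v + 9)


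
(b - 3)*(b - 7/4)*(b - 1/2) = b^3 - 21*b^2/4 + 61*b/8 - 21/8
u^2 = u^2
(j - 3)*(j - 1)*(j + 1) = j^3 - 3*j^2 - j + 3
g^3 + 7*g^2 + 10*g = g*(g + 2)*(g + 5)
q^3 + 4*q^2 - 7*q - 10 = (q - 2)*(q + 1)*(q + 5)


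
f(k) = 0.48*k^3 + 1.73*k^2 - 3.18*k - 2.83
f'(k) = 1.44*k^2 + 3.46*k - 3.18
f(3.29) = 22.53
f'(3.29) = 23.79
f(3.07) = 17.60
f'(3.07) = 21.01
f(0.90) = -3.94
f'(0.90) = 1.10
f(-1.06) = 1.91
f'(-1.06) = -5.23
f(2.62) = 9.35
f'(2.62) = 15.77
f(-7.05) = -62.62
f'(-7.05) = 44.00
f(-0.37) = -1.44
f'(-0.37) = -4.26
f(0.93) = -3.91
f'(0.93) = 1.28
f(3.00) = 16.16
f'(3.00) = 20.16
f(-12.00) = -544.99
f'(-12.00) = 162.66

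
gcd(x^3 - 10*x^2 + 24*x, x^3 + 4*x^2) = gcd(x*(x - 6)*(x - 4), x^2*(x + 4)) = x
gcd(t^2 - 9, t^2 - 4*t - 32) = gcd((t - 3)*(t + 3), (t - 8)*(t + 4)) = 1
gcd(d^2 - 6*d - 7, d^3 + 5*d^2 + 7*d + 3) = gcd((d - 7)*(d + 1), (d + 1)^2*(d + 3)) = d + 1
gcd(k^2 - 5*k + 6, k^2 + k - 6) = k - 2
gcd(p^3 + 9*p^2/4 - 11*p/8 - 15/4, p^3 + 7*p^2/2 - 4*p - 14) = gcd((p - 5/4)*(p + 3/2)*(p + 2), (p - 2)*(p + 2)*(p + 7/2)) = p + 2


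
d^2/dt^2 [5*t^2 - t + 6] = 10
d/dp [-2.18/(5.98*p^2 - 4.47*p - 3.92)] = (26.0728*p - 9.7446)/(-5.98*p^2 + 4.47*p + 3.92)^2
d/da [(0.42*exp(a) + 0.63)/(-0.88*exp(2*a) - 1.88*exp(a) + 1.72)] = (0.3696*exp(2*a) + 1.1088*exp(a) + 1.9068)*exp(a)/(0.7744*exp(4*a) + 3.3088*exp(3*a) + 0.5072*exp(2*a) - 6.4672*exp(a) + 2.9584)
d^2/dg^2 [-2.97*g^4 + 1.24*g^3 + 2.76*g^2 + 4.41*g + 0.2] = -35.64*g^2 + 7.44*g + 5.52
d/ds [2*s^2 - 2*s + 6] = 4*s - 2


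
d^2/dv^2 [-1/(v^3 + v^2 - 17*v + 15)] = 2*((3*v + 1)*(v^3 + v^2 - 17*v + 15) - (3*v^2 + 2*v - 17)^2)/(v^3 + v^2 - 17*v + 15)^3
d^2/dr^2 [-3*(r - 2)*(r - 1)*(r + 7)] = -18*r - 24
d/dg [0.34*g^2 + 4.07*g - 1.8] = 0.68*g + 4.07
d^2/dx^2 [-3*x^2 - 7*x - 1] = -6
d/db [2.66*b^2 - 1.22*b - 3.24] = 5.32*b - 1.22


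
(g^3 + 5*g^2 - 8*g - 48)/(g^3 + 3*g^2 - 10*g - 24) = (g + 4)/(g + 2)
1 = 1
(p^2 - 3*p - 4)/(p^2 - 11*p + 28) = (p + 1)/(p - 7)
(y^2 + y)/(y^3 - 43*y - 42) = y/(y^2 - y - 42)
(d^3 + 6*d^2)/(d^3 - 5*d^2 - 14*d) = d*(d + 6)/(d^2 - 5*d - 14)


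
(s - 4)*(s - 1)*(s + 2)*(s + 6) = s^4 + 3*s^3 - 24*s^2 - 28*s + 48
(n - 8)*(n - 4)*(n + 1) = n^3 - 11*n^2 + 20*n + 32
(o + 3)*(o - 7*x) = o^2 - 7*o*x + 3*o - 21*x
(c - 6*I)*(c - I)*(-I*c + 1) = -I*c^3 - 6*c^2 - I*c - 6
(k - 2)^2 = k^2 - 4*k + 4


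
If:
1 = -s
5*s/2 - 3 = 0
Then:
No Solution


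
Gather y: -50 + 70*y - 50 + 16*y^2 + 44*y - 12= 16*y^2 + 114*y - 112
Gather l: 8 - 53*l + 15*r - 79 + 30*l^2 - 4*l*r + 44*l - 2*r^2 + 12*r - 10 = 30*l^2 + l*(-4*r - 9) - 2*r^2 + 27*r - 81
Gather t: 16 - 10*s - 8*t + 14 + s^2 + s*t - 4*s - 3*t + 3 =s^2 - 14*s + t*(s - 11) + 33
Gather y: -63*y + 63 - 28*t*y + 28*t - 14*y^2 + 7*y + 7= 28*t - 14*y^2 + y*(-28*t - 56) + 70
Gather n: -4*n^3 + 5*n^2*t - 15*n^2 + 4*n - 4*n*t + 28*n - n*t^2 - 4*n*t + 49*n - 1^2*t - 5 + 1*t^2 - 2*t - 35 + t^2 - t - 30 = -4*n^3 + n^2*(5*t - 15) + n*(-t^2 - 8*t + 81) + 2*t^2 - 4*t - 70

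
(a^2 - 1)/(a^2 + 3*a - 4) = (a + 1)/(a + 4)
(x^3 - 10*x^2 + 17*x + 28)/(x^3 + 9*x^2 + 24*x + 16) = (x^2 - 11*x + 28)/(x^2 + 8*x + 16)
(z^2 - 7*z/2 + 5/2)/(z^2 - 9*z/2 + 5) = (z - 1)/(z - 2)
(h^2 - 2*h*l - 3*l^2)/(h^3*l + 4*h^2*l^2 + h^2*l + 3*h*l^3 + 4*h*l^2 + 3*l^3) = (h - 3*l)/(l*(h^2 + 3*h*l + h + 3*l))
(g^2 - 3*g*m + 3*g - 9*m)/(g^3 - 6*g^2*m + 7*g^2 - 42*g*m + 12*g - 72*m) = (g - 3*m)/(g^2 - 6*g*m + 4*g - 24*m)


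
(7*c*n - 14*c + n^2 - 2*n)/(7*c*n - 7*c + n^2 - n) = (n - 2)/(n - 1)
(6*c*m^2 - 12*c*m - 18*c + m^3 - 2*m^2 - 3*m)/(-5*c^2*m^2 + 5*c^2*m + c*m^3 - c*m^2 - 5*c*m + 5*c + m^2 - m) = (-6*c*m^2 + 12*c*m + 18*c - m^3 + 2*m^2 + 3*m)/(5*c^2*m^2 - 5*c^2*m - c*m^3 + c*m^2 + 5*c*m - 5*c - m^2 + m)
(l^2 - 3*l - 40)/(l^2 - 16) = (l^2 - 3*l - 40)/(l^2 - 16)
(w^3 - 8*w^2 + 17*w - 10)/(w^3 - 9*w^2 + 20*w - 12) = (w - 5)/(w - 6)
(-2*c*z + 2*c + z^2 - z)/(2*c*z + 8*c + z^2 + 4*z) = (-2*c*z + 2*c + z^2 - z)/(2*c*z + 8*c + z^2 + 4*z)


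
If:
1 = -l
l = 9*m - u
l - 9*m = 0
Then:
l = -1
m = -1/9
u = 0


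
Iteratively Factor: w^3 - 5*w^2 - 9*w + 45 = (w - 5)*(w^2 - 9) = (w - 5)*(w + 3)*(w - 3)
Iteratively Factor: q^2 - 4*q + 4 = (q - 2)*(q - 2)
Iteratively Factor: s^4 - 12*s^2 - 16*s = (s - 4)*(s^3 + 4*s^2 + 4*s) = s*(s - 4)*(s^2 + 4*s + 4) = s*(s - 4)*(s + 2)*(s + 2)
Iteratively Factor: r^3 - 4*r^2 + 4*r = (r)*(r^2 - 4*r + 4) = r*(r - 2)*(r - 2)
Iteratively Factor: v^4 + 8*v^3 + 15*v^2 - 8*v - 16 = (v - 1)*(v^3 + 9*v^2 + 24*v + 16) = (v - 1)*(v + 4)*(v^2 + 5*v + 4) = (v - 1)*(v + 1)*(v + 4)*(v + 4)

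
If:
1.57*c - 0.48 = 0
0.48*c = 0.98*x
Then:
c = 0.31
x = 0.15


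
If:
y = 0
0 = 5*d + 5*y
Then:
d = 0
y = 0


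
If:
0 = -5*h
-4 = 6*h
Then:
No Solution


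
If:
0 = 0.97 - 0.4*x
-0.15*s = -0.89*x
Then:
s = 14.39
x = 2.42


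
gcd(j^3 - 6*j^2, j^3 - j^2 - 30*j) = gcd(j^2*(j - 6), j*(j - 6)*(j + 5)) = j^2 - 6*j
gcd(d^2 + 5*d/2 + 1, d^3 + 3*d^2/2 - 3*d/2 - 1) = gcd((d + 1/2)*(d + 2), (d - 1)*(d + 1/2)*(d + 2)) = d^2 + 5*d/2 + 1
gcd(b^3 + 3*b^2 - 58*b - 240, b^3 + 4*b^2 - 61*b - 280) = b^2 - 3*b - 40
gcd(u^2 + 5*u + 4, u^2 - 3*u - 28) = u + 4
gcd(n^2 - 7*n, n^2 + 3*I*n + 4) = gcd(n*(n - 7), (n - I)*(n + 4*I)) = 1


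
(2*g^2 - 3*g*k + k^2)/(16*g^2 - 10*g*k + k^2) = (g - k)/(8*g - k)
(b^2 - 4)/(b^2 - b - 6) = (b - 2)/(b - 3)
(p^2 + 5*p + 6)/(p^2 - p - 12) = (p + 2)/(p - 4)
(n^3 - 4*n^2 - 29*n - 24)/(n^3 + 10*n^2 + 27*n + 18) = (n - 8)/(n + 6)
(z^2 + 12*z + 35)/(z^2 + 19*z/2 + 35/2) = 2*(z + 5)/(2*z + 5)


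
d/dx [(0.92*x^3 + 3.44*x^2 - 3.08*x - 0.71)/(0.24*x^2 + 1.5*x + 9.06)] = (0.2208*x^4 + 2.76*x^3 + 30.9048*x^2 + 62.6736*x - 26.8398)/(0.0576*x^4 + 0.72*x^3 + 6.5988*x^2 + 27.18*x + 82.0836)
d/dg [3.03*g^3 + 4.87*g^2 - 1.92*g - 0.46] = 9.09*g^2 + 9.74*g - 1.92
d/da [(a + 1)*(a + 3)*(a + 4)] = 3*a^2 + 16*a + 19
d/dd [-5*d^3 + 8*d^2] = d*(16 - 15*d)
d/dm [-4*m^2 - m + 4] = -8*m - 1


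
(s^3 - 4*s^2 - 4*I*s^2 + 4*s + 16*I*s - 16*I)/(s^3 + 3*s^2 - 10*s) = (s^2 - 2*s*(1 + 2*I) + 8*I)/(s*(s + 5))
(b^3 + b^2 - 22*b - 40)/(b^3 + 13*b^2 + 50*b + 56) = (b - 5)/(b + 7)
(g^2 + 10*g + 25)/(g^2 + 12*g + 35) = (g + 5)/(g + 7)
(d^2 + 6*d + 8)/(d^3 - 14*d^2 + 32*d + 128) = (d + 4)/(d^2 - 16*d + 64)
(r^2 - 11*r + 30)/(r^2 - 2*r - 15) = (r - 6)/(r + 3)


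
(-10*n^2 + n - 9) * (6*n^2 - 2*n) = -60*n^4 + 26*n^3 - 56*n^2 + 18*n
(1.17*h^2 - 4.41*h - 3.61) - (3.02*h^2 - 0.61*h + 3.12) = -1.85*h^2 - 3.8*h - 6.73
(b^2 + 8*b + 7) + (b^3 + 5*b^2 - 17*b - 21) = b^3 + 6*b^2 - 9*b - 14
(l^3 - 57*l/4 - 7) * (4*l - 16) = 4*l^4 - 16*l^3 - 57*l^2 + 200*l + 112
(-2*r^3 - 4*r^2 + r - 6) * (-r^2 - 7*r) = 2*r^5 + 18*r^4 + 27*r^3 - r^2 + 42*r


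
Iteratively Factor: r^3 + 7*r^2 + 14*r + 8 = (r + 4)*(r^2 + 3*r + 2) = (r + 2)*(r + 4)*(r + 1)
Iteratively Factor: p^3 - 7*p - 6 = (p - 3)*(p^2 + 3*p + 2) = (p - 3)*(p + 1)*(p + 2)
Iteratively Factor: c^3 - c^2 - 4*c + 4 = (c + 2)*(c^2 - 3*c + 2) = (c - 2)*(c + 2)*(c - 1)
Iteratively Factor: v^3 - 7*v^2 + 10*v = (v)*(v^2 - 7*v + 10) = v*(v - 2)*(v - 5)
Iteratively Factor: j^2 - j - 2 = (j + 1)*(j - 2)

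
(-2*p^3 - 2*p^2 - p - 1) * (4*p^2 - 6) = -8*p^5 - 8*p^4 + 8*p^3 + 8*p^2 + 6*p + 6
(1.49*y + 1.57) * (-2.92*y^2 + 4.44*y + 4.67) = -4.3508*y^3 + 2.0312*y^2 + 13.9291*y + 7.3319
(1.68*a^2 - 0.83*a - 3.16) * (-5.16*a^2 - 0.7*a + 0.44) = -8.6688*a^4 + 3.1068*a^3 + 17.6258*a^2 + 1.8468*a - 1.3904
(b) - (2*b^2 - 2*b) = -2*b^2 + 3*b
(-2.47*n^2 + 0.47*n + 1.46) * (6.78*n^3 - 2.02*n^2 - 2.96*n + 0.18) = -16.7466*n^5 + 8.176*n^4 + 16.2606*n^3 - 4.785*n^2 - 4.237*n + 0.2628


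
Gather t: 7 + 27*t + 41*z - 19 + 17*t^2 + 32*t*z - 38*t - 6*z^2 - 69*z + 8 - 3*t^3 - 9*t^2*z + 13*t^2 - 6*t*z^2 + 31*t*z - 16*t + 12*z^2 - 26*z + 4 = -3*t^3 + t^2*(30 - 9*z) + t*(-6*z^2 + 63*z - 27) + 6*z^2 - 54*z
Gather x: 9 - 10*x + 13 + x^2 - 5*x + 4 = x^2 - 15*x + 26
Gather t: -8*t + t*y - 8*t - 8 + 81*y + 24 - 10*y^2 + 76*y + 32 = t*(y - 16) - 10*y^2 + 157*y + 48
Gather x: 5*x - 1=5*x - 1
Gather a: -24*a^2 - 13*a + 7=-24*a^2 - 13*a + 7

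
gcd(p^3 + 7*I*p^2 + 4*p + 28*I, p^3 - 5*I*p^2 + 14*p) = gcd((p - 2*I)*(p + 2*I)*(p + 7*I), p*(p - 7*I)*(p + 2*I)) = p + 2*I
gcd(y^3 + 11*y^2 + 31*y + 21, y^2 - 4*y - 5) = y + 1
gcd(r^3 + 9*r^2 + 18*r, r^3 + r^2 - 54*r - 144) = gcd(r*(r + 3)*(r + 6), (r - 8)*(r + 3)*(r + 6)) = r^2 + 9*r + 18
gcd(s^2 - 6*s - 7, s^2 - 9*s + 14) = s - 7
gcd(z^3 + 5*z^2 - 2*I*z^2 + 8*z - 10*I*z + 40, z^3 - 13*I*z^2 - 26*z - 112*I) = z + 2*I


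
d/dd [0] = 0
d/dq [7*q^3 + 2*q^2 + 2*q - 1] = 21*q^2 + 4*q + 2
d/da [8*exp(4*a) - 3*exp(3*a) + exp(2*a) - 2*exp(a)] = (32*exp(3*a) - 9*exp(2*a) + 2*exp(a) - 2)*exp(a)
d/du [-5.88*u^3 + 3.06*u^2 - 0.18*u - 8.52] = -17.64*u^2 + 6.12*u - 0.18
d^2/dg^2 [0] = 0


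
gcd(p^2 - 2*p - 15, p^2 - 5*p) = p - 5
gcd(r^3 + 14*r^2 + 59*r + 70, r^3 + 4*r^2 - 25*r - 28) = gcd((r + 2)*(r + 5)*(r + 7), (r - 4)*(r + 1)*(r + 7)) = r + 7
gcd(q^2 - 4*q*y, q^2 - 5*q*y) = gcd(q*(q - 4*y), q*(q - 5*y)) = q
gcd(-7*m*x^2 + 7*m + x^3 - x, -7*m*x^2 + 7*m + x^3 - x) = -7*m*x^2 + 7*m + x^3 - x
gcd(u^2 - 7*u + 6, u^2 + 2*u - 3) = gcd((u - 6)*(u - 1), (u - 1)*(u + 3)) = u - 1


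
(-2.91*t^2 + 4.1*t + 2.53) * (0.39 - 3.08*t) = 8.9628*t^3 - 13.7629*t^2 - 6.1934*t + 0.9867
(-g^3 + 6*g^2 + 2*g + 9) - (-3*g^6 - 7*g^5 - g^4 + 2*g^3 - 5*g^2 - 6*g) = 3*g^6 + 7*g^5 + g^4 - 3*g^3 + 11*g^2 + 8*g + 9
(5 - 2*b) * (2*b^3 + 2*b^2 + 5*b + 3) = -4*b^4 + 6*b^3 + 19*b + 15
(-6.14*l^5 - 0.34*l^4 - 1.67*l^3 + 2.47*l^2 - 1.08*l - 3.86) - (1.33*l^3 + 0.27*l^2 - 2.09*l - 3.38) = -6.14*l^5 - 0.34*l^4 - 3.0*l^3 + 2.2*l^2 + 1.01*l - 0.48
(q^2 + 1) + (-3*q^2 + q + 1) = -2*q^2 + q + 2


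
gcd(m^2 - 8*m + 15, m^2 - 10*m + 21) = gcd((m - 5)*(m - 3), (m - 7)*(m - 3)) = m - 3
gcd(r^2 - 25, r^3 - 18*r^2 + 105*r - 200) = r - 5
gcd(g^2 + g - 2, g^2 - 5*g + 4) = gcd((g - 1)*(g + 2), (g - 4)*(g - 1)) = g - 1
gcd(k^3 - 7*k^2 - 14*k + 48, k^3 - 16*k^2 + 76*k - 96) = k^2 - 10*k + 16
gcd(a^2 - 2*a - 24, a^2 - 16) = a + 4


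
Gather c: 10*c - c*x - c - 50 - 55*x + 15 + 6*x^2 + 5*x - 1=c*(9 - x) + 6*x^2 - 50*x - 36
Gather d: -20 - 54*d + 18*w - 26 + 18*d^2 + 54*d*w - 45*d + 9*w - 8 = 18*d^2 + d*(54*w - 99) + 27*w - 54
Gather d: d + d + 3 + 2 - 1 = 2*d + 4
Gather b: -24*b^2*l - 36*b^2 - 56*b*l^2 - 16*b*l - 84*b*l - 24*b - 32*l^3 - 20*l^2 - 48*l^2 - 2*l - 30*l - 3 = b^2*(-24*l - 36) + b*(-56*l^2 - 100*l - 24) - 32*l^3 - 68*l^2 - 32*l - 3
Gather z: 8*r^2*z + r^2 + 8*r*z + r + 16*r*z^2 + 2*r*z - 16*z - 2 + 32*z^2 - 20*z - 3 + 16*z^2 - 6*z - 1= r^2 + r + z^2*(16*r + 48) + z*(8*r^2 + 10*r - 42) - 6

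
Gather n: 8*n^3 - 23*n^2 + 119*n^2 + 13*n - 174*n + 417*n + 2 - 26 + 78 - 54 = 8*n^3 + 96*n^2 + 256*n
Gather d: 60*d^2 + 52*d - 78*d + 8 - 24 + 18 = 60*d^2 - 26*d + 2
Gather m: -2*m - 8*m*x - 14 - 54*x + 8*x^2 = m*(-8*x - 2) + 8*x^2 - 54*x - 14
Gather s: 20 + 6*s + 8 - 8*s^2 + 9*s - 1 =-8*s^2 + 15*s + 27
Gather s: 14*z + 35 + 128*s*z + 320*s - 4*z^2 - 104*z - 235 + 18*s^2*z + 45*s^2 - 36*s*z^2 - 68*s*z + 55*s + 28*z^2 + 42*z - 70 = s^2*(18*z + 45) + s*(-36*z^2 + 60*z + 375) + 24*z^2 - 48*z - 270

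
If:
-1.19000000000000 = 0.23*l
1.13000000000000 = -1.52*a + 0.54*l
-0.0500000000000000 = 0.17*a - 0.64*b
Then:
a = -2.58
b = -0.61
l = -5.17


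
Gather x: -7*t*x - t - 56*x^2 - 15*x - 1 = -t - 56*x^2 + x*(-7*t - 15) - 1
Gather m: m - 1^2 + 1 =m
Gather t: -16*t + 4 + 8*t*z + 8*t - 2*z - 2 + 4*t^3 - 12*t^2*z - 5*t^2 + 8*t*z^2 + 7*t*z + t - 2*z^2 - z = 4*t^3 + t^2*(-12*z - 5) + t*(8*z^2 + 15*z - 7) - 2*z^2 - 3*z + 2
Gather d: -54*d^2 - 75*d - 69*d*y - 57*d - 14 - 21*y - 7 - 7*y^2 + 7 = -54*d^2 + d*(-69*y - 132) - 7*y^2 - 21*y - 14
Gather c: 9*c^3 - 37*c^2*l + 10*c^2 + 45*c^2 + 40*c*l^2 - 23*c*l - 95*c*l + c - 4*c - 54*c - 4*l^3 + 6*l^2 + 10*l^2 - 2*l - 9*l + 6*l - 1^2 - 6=9*c^3 + c^2*(55 - 37*l) + c*(40*l^2 - 118*l - 57) - 4*l^3 + 16*l^2 - 5*l - 7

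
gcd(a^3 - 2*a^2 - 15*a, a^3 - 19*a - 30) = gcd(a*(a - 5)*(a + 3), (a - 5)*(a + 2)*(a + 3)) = a^2 - 2*a - 15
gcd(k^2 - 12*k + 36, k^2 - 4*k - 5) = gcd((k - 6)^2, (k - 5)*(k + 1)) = 1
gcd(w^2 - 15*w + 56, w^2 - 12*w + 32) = w - 8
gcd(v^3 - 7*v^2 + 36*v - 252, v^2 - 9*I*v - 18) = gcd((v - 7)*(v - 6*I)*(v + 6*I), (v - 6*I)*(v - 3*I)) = v - 6*I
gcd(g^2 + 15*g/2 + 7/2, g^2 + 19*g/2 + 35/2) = g + 7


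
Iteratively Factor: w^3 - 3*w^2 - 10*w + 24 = (w - 4)*(w^2 + w - 6) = (w - 4)*(w + 3)*(w - 2)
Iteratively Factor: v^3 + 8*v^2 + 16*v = (v + 4)*(v^2 + 4*v) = (v + 4)^2*(v)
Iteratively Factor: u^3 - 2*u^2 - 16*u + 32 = (u + 4)*(u^2 - 6*u + 8) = (u - 2)*(u + 4)*(u - 4)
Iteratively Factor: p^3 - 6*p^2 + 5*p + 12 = (p + 1)*(p^2 - 7*p + 12) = (p - 3)*(p + 1)*(p - 4)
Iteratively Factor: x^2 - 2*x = (x)*(x - 2)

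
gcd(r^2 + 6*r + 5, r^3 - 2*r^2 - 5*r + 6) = 1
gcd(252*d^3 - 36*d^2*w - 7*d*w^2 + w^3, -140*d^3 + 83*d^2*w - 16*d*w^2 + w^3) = -7*d + w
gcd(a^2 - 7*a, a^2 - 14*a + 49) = a - 7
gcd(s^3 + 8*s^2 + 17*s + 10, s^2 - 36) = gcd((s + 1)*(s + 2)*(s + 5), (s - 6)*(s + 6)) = 1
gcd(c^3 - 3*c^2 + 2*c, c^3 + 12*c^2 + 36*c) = c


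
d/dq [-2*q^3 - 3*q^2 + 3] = 6*q*(-q - 1)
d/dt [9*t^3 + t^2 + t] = 27*t^2 + 2*t + 1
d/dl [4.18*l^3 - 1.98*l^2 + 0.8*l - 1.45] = 12.54*l^2 - 3.96*l + 0.8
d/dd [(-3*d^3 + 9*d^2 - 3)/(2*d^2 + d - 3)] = 3*(-2*d^4 - 2*d^3 + 12*d^2 - 14*d + 1)/(4*d^4 + 4*d^3 - 11*d^2 - 6*d + 9)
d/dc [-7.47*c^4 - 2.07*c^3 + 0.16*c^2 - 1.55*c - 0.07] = -29.88*c^3 - 6.21*c^2 + 0.32*c - 1.55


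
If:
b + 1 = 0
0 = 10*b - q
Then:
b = -1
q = -10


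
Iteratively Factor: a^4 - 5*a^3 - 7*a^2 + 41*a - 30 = (a - 5)*(a^3 - 7*a + 6) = (a - 5)*(a - 2)*(a^2 + 2*a - 3) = (a - 5)*(a - 2)*(a + 3)*(a - 1)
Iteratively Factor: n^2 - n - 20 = (n - 5)*(n + 4)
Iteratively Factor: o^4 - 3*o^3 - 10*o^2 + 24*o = (o - 4)*(o^3 + o^2 - 6*o) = (o - 4)*(o + 3)*(o^2 - 2*o) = (o - 4)*(o - 2)*(o + 3)*(o)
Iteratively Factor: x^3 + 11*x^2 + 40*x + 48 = (x + 3)*(x^2 + 8*x + 16) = (x + 3)*(x + 4)*(x + 4)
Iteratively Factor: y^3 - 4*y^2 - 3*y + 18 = (y - 3)*(y^2 - y - 6) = (y - 3)^2*(y + 2)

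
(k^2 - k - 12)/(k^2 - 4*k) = (k + 3)/k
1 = 1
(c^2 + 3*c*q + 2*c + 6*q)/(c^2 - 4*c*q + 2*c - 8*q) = (-c - 3*q)/(-c + 4*q)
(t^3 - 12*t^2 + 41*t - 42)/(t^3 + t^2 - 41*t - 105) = (t^2 - 5*t + 6)/(t^2 + 8*t + 15)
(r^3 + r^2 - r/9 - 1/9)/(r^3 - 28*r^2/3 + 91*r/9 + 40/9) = (3*r^2 + 2*r - 1)/(3*r^2 - 29*r + 40)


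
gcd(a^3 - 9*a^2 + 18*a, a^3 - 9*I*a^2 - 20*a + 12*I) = 1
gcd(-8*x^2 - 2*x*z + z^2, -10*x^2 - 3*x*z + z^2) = 2*x + z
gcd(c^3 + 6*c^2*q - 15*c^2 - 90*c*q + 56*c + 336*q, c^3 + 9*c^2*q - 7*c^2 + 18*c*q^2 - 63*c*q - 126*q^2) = c^2 + 6*c*q - 7*c - 42*q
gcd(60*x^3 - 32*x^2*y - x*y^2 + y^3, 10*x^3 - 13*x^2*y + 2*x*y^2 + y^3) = 2*x - y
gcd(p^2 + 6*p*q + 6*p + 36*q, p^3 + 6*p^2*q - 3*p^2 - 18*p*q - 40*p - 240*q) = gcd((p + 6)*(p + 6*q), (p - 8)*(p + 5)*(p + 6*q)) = p + 6*q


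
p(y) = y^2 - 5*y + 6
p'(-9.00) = -23.00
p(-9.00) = 132.00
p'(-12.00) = -29.00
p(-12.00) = 210.00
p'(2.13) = -0.74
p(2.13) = -0.11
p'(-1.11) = -7.22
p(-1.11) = 12.78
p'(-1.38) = -7.76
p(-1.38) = 14.80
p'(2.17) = -0.66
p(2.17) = -0.14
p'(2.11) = -0.78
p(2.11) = -0.10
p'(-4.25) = -13.50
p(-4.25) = 45.31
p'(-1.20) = -7.40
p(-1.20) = 13.44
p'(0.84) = -3.32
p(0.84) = 2.51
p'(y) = 2*y - 5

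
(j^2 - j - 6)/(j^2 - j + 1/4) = 4*(j^2 - j - 6)/(4*j^2 - 4*j + 1)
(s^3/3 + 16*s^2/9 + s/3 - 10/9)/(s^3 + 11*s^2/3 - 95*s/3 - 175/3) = (3*s^3 + 16*s^2 + 3*s - 10)/(3*(3*s^3 + 11*s^2 - 95*s - 175))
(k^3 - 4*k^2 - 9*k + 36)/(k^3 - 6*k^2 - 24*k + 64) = (k^3 - 4*k^2 - 9*k + 36)/(k^3 - 6*k^2 - 24*k + 64)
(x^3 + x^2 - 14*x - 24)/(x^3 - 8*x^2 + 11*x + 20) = (x^2 + 5*x + 6)/(x^2 - 4*x - 5)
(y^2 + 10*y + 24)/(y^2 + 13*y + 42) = (y + 4)/(y + 7)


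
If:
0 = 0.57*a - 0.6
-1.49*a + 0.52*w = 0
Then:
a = 1.05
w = 3.02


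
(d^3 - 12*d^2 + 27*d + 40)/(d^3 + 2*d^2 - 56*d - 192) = (d^2 - 4*d - 5)/(d^2 + 10*d + 24)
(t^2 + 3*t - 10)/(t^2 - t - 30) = (t - 2)/(t - 6)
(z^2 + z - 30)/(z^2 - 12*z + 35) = (z + 6)/(z - 7)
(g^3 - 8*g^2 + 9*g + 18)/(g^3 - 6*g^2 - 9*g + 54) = (g + 1)/(g + 3)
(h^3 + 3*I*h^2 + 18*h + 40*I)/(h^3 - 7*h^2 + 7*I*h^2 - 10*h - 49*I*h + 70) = (h - 4*I)/(h - 7)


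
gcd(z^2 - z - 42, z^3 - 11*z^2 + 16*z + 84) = z - 7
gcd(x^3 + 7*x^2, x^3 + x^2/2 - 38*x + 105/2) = x + 7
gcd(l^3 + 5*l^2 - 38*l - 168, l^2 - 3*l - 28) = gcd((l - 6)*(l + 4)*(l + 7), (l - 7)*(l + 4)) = l + 4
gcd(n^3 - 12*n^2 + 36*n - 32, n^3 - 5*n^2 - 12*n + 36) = n - 2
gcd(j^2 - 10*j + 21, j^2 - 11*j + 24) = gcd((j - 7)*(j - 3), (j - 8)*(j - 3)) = j - 3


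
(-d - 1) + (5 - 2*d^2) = -2*d^2 - d + 4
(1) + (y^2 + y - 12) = y^2 + y - 11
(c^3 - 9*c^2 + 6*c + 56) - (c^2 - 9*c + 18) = c^3 - 10*c^2 + 15*c + 38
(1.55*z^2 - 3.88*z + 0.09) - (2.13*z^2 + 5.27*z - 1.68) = -0.58*z^2 - 9.15*z + 1.77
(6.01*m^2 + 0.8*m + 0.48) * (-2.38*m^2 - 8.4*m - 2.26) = -14.3038*m^4 - 52.388*m^3 - 21.445*m^2 - 5.84*m - 1.0848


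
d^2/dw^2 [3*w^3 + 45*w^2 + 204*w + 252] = 18*w + 90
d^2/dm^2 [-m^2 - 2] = -2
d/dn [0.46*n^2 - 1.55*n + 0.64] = 0.92*n - 1.55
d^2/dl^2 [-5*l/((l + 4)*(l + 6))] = 10*(-l^3 + 72*l + 240)/(l^6 + 30*l^5 + 372*l^4 + 2440*l^3 + 8928*l^2 + 17280*l + 13824)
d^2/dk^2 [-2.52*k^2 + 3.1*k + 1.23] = -5.04000000000000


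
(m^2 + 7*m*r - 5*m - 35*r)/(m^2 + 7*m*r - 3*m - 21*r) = (m - 5)/(m - 3)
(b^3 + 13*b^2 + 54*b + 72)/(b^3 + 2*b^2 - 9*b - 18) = (b^2 + 10*b + 24)/(b^2 - b - 6)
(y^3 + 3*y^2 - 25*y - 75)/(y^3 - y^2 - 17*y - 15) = (y + 5)/(y + 1)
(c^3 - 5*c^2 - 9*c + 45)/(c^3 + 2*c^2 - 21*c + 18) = (c^2 - 2*c - 15)/(c^2 + 5*c - 6)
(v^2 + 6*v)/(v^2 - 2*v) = (v + 6)/(v - 2)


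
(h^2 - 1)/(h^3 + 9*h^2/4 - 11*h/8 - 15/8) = 8*(h + 1)/(8*h^2 + 26*h + 15)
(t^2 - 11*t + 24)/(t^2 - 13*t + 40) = (t - 3)/(t - 5)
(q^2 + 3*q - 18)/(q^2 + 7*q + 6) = (q - 3)/(q + 1)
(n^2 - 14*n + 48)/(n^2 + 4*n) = (n^2 - 14*n + 48)/(n*(n + 4))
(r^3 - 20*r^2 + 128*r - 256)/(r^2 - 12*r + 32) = r - 8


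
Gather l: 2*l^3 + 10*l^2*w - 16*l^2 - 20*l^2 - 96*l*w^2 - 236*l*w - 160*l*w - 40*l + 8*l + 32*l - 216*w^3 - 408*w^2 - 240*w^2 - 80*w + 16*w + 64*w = 2*l^3 + l^2*(10*w - 36) + l*(-96*w^2 - 396*w) - 216*w^3 - 648*w^2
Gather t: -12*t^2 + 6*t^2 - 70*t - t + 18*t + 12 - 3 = -6*t^2 - 53*t + 9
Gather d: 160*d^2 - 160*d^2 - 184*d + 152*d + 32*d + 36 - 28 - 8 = 0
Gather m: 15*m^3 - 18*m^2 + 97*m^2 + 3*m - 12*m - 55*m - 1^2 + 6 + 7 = 15*m^3 + 79*m^2 - 64*m + 12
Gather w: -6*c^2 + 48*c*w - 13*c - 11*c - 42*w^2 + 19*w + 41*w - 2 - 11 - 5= -6*c^2 - 24*c - 42*w^2 + w*(48*c + 60) - 18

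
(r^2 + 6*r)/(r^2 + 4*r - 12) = r/(r - 2)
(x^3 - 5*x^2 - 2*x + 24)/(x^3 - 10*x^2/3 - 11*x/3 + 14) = 3*(x - 4)/(3*x - 7)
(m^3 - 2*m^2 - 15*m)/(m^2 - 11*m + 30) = m*(m + 3)/(m - 6)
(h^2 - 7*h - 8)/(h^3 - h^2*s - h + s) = (8 - h)/(-h^2 + h*s + h - s)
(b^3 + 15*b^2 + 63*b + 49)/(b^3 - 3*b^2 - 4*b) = (b^2 + 14*b + 49)/(b*(b - 4))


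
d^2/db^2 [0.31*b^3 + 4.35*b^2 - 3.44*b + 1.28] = 1.86*b + 8.7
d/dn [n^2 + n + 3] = 2*n + 1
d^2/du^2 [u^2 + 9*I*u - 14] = 2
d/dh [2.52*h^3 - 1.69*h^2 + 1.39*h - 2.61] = 7.56*h^2 - 3.38*h + 1.39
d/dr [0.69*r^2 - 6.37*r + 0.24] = 1.38*r - 6.37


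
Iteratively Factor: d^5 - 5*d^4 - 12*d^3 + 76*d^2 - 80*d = (d - 5)*(d^4 - 12*d^2 + 16*d) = (d - 5)*(d - 2)*(d^3 + 2*d^2 - 8*d) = d*(d - 5)*(d - 2)*(d^2 + 2*d - 8) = d*(d - 5)*(d - 2)^2*(d + 4)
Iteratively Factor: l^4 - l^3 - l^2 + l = (l - 1)*(l^3 - l) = l*(l - 1)*(l^2 - 1) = l*(l - 1)*(l + 1)*(l - 1)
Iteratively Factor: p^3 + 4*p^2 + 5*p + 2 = (p + 2)*(p^2 + 2*p + 1) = (p + 1)*(p + 2)*(p + 1)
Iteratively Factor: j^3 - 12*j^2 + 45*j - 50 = (j - 5)*(j^2 - 7*j + 10) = (j - 5)*(j - 2)*(j - 5)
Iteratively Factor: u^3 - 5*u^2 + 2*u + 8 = (u - 4)*(u^2 - u - 2) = (u - 4)*(u - 2)*(u + 1)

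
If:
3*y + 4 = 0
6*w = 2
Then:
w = 1/3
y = -4/3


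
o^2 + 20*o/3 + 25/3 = (o + 5/3)*(o + 5)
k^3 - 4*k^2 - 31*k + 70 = (k - 7)*(k - 2)*(k + 5)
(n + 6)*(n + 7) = n^2 + 13*n + 42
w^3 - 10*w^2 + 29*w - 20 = (w - 5)*(w - 4)*(w - 1)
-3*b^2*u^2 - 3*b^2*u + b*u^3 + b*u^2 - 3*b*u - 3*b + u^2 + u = (-3*b + u)*(u + 1)*(b*u + 1)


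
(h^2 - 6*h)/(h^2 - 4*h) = (h - 6)/(h - 4)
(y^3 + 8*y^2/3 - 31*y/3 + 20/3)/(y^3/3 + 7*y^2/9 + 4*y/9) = 3*(3*y^3 + 8*y^2 - 31*y + 20)/(y*(3*y^2 + 7*y + 4))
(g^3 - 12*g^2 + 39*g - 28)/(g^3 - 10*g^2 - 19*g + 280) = (g^2 - 5*g + 4)/(g^2 - 3*g - 40)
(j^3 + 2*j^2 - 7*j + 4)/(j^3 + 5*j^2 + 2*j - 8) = (j - 1)/(j + 2)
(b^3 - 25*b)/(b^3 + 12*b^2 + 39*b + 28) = b*(b^2 - 25)/(b^3 + 12*b^2 + 39*b + 28)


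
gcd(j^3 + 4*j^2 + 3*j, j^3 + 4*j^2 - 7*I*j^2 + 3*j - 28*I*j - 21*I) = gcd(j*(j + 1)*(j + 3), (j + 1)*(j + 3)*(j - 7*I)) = j^2 + 4*j + 3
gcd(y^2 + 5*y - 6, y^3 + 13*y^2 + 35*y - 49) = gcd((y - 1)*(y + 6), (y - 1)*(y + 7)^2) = y - 1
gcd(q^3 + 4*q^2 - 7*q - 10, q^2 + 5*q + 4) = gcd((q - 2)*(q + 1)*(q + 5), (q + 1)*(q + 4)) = q + 1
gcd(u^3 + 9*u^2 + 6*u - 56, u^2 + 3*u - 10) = u - 2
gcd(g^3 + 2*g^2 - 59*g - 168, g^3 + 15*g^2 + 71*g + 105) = g^2 + 10*g + 21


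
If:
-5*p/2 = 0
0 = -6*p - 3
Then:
No Solution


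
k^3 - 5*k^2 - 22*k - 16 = (k - 8)*(k + 1)*(k + 2)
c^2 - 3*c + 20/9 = (c - 5/3)*(c - 4/3)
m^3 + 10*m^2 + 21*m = m*(m + 3)*(m + 7)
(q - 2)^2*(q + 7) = q^3 + 3*q^2 - 24*q + 28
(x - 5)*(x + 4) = x^2 - x - 20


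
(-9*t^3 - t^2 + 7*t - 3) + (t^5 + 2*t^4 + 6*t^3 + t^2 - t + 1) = t^5 + 2*t^4 - 3*t^3 + 6*t - 2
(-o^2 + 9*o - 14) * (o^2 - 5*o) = -o^4 + 14*o^3 - 59*o^2 + 70*o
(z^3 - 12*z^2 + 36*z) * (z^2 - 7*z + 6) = z^5 - 19*z^4 + 126*z^3 - 324*z^2 + 216*z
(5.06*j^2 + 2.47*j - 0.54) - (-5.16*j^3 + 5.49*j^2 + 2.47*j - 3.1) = 5.16*j^3 - 0.430000000000001*j^2 + 2.56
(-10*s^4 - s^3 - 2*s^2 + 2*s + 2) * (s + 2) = -10*s^5 - 21*s^4 - 4*s^3 - 2*s^2 + 6*s + 4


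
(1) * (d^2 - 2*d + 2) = d^2 - 2*d + 2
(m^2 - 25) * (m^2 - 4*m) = m^4 - 4*m^3 - 25*m^2 + 100*m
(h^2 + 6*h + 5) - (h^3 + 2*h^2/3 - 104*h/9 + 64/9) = -h^3 + h^2/3 + 158*h/9 - 19/9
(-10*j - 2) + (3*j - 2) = -7*j - 4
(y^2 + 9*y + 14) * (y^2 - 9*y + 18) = y^4 - 49*y^2 + 36*y + 252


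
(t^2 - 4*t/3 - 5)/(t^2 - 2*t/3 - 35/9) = 3*(t - 3)/(3*t - 7)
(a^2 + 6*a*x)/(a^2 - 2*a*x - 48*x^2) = a/(a - 8*x)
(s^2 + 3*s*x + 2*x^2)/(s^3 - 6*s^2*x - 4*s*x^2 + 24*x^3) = (s + x)/(s^2 - 8*s*x + 12*x^2)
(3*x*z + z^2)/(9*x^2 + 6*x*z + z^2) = z/(3*x + z)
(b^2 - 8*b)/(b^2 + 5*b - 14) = b*(b - 8)/(b^2 + 5*b - 14)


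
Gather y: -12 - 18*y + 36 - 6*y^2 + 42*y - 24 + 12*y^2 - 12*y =6*y^2 + 12*y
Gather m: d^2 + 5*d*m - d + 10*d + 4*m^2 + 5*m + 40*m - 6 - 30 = d^2 + 9*d + 4*m^2 + m*(5*d + 45) - 36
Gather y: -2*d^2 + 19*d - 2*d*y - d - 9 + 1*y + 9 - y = -2*d^2 - 2*d*y + 18*d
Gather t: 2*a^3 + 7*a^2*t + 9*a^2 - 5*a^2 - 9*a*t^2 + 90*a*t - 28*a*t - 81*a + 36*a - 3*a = 2*a^3 + 4*a^2 - 9*a*t^2 - 48*a + t*(7*a^2 + 62*a)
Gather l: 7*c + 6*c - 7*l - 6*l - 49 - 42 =13*c - 13*l - 91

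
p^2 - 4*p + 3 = (p - 3)*(p - 1)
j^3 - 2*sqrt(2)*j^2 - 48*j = j*(j - 6*sqrt(2))*(j + 4*sqrt(2))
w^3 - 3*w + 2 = (w - 1)^2*(w + 2)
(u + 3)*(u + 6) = u^2 + 9*u + 18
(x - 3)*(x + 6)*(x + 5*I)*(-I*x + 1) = -I*x^4 + 6*x^3 - 3*I*x^3 + 18*x^2 + 23*I*x^2 - 108*x + 15*I*x - 90*I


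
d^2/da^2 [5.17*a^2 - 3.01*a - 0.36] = 10.3400000000000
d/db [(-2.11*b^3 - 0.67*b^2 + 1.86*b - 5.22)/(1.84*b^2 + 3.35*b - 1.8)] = (-3.8824*b^4 - 14.137*b^3 + 5.7271*b^2 + 21.6216*b + 14.139)/(3.3856*b^4 + 12.328*b^3 + 4.5985*b^2 - 12.06*b + 3.24)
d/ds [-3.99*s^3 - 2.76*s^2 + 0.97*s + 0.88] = -11.97*s^2 - 5.52*s + 0.97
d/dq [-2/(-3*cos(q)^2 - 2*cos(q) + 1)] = 4*(3*cos(q) + 1)*sin(q)/(3*cos(q)^2 + 2*cos(q) - 1)^2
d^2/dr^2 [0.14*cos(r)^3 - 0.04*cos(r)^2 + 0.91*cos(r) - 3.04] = -1.015*cos(r) + 0.08*cos(2*r) - 0.315*cos(3*r)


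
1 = 1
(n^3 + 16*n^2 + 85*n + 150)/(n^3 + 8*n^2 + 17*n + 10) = (n^2 + 11*n + 30)/(n^2 + 3*n + 2)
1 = 1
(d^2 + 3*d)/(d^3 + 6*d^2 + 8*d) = (d + 3)/(d^2 + 6*d + 8)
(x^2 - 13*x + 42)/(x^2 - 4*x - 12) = (x - 7)/(x + 2)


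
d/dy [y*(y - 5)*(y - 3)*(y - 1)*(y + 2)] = 5*y^4 - 28*y^3 + 15*y^2 + 62*y - 30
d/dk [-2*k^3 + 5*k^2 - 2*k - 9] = -6*k^2 + 10*k - 2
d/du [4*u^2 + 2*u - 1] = 8*u + 2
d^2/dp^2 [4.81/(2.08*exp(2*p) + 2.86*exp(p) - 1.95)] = (4.81*(4.16*exp(p) + 2.86)*(8.32*exp(p) + 5.72)*exp(p) - (40.0192*exp(p) + 13.7566)*(2.08*exp(2*p) + 2.86*exp(p) - 1.95))*exp(p)/(2.08*exp(2*p) + 2.86*exp(p) - 1.95)^3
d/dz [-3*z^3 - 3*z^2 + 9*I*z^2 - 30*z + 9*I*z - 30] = -9*z^2 - z*(6 - 18*I) - 30 + 9*I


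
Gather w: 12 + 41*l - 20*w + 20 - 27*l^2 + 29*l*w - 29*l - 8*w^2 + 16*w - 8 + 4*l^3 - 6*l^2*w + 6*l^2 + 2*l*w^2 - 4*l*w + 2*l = 4*l^3 - 21*l^2 + 14*l + w^2*(2*l - 8) + w*(-6*l^2 + 25*l - 4) + 24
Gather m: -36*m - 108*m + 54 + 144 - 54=144 - 144*m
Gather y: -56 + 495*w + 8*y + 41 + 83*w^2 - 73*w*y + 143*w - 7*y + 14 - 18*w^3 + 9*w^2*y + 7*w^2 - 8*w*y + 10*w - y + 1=-18*w^3 + 90*w^2 + 648*w + y*(9*w^2 - 81*w)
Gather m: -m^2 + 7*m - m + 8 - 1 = -m^2 + 6*m + 7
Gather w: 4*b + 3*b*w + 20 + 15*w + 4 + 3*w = 4*b + w*(3*b + 18) + 24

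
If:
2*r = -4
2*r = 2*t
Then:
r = -2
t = -2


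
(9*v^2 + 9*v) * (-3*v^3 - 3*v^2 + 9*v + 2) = -27*v^5 - 54*v^4 + 54*v^3 + 99*v^2 + 18*v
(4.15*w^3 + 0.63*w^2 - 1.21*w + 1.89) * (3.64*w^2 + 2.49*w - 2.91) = 15.106*w^5 + 12.6267*w^4 - 14.9122*w^3 + 2.0334*w^2 + 8.2272*w - 5.4999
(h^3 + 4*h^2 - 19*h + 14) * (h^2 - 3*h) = h^5 + h^4 - 31*h^3 + 71*h^2 - 42*h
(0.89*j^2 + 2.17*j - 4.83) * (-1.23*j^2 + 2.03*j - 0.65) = -1.0947*j^4 - 0.8624*j^3 + 9.7675*j^2 - 11.2154*j + 3.1395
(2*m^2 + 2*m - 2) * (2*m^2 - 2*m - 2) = 4*m^4 - 12*m^2 + 4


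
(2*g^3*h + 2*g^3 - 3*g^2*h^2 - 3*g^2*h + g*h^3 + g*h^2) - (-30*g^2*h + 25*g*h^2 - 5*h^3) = 2*g^3*h + 2*g^3 - 3*g^2*h^2 + 27*g^2*h + g*h^3 - 24*g*h^2 + 5*h^3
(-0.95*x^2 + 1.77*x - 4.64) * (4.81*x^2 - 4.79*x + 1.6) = -4.5695*x^4 + 13.0642*x^3 - 32.3167*x^2 + 25.0576*x - 7.424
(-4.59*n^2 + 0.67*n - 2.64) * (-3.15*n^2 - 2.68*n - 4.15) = 14.4585*n^4 + 10.1907*n^3 + 25.5689*n^2 + 4.2947*n + 10.956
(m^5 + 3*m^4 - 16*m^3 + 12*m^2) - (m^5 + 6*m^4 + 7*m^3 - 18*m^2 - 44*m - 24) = -3*m^4 - 23*m^3 + 30*m^2 + 44*m + 24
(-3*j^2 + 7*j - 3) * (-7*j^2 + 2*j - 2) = 21*j^4 - 55*j^3 + 41*j^2 - 20*j + 6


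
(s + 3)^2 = s^2 + 6*s + 9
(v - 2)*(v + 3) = v^2 + v - 6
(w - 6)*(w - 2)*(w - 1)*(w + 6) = w^4 - 3*w^3 - 34*w^2 + 108*w - 72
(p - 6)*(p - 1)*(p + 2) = p^3 - 5*p^2 - 8*p + 12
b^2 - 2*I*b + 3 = (b - 3*I)*(b + I)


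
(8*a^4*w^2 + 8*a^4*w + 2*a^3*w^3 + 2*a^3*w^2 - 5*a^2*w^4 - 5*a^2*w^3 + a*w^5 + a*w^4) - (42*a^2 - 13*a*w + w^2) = 8*a^4*w^2 + 8*a^4*w + 2*a^3*w^3 + 2*a^3*w^2 - 5*a^2*w^4 - 5*a^2*w^3 - 42*a^2 + a*w^5 + a*w^4 + 13*a*w - w^2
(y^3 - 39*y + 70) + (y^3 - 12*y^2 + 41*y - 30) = 2*y^3 - 12*y^2 + 2*y + 40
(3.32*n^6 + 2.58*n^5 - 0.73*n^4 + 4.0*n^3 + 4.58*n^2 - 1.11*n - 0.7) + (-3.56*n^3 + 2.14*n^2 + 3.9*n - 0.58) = 3.32*n^6 + 2.58*n^5 - 0.73*n^4 + 0.44*n^3 + 6.72*n^2 + 2.79*n - 1.28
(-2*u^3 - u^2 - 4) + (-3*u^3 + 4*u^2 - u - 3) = -5*u^3 + 3*u^2 - u - 7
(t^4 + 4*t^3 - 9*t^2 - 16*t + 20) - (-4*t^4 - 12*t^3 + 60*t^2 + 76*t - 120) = 5*t^4 + 16*t^3 - 69*t^2 - 92*t + 140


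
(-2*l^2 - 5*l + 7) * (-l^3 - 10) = 2*l^5 + 5*l^4 - 7*l^3 + 20*l^2 + 50*l - 70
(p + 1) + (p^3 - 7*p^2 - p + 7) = p^3 - 7*p^2 + 8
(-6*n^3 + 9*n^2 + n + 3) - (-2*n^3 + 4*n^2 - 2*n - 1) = -4*n^3 + 5*n^2 + 3*n + 4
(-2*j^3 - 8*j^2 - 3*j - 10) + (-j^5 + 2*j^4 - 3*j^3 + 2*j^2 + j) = -j^5 + 2*j^4 - 5*j^3 - 6*j^2 - 2*j - 10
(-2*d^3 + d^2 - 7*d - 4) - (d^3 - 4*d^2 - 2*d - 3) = -3*d^3 + 5*d^2 - 5*d - 1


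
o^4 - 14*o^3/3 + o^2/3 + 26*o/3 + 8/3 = (o - 4)*(o - 2)*(o + 1/3)*(o + 1)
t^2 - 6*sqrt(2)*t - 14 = (t - 7*sqrt(2))*(t + sqrt(2))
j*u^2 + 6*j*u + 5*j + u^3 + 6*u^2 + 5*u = (j + u)*(u + 1)*(u + 5)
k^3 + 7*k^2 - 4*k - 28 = (k - 2)*(k + 2)*(k + 7)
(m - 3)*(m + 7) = m^2 + 4*m - 21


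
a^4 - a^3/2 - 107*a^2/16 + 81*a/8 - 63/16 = (a - 7/4)*(a - 1)*(a - 3/4)*(a + 3)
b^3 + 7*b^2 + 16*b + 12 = (b + 2)^2*(b + 3)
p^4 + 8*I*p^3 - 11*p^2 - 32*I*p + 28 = (p - 2)*(p + 2)*(p + I)*(p + 7*I)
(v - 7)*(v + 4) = v^2 - 3*v - 28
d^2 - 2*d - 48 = (d - 8)*(d + 6)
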